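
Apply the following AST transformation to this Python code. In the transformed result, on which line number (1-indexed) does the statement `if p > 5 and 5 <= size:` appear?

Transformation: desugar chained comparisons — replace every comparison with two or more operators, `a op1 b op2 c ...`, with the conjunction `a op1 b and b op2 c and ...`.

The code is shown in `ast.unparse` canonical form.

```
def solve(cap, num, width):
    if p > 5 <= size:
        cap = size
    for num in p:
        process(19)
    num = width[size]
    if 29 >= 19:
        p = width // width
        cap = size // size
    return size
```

2

Transformed code:
def solve(cap, num, width):
    if p > 5 and 5 <= size:
        cap = size
    for num in p:
        process(19)
    num = width[size]
    if 29 >= 19:
        p = width // width
        cap = size // size
    return size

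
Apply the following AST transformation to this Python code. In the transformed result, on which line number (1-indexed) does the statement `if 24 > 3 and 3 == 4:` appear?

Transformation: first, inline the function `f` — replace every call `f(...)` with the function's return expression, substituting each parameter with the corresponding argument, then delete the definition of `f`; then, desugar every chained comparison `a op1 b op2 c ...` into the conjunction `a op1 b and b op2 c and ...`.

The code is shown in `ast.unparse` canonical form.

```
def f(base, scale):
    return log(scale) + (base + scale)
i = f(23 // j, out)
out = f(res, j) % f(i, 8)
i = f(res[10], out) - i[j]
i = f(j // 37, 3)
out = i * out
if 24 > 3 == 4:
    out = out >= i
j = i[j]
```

Transformed code:
i = log(out) + (23 // j + out)
out = (log(j) + (res + j)) % (log(8) + (i + 8))
i = log(out) + (res[10] + out) - i[j]
i = log(3) + (j // 37 + 3)
out = i * out
if 24 > 3 and 3 == 4:
    out = out >= i
j = i[j]

6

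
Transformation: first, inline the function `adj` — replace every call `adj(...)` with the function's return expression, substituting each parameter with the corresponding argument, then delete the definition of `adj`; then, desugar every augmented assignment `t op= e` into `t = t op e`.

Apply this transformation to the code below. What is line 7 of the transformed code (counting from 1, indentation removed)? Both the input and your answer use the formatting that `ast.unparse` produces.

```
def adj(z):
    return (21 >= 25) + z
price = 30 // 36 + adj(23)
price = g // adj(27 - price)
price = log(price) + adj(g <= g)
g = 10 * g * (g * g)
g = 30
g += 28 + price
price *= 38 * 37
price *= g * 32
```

Transformed code:
price = 30 // 36 + ((21 >= 25) + 23)
price = g // ((21 >= 25) + (27 - price))
price = log(price) + ((21 >= 25) + (g <= g))
g = 10 * g * (g * g)
g = 30
g = g + (28 + price)
price = price * (38 * 37)
price = price * (g * 32)

price = price * (38 * 37)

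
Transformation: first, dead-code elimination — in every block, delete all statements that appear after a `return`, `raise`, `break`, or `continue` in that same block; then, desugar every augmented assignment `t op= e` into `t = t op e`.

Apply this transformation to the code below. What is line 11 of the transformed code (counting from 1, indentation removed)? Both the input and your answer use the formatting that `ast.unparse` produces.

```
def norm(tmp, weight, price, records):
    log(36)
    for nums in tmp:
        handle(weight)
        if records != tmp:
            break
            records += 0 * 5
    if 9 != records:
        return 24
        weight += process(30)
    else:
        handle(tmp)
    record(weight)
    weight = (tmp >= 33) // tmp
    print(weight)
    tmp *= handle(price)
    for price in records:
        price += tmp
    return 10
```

Transformed code:
def norm(tmp, weight, price, records):
    log(36)
    for nums in tmp:
        handle(weight)
        if records != tmp:
            break
    if 9 != records:
        return 24
    else:
        handle(tmp)
    record(weight)
    weight = (tmp >= 33) // tmp
    print(weight)
    tmp = tmp * handle(price)
    for price in records:
        price = price + tmp
    return 10

record(weight)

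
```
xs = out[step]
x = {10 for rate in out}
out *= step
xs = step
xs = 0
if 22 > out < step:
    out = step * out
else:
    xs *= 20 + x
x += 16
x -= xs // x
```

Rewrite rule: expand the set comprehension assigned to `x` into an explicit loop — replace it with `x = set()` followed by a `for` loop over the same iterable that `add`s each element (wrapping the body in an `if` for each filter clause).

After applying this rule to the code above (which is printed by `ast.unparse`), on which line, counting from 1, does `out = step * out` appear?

9

Transformed code:
xs = out[step]
x = set()
for rate in out:
    x.add(10)
out *= step
xs = step
xs = 0
if 22 > out < step:
    out = step * out
else:
    xs *= 20 + x
x += 16
x -= xs // x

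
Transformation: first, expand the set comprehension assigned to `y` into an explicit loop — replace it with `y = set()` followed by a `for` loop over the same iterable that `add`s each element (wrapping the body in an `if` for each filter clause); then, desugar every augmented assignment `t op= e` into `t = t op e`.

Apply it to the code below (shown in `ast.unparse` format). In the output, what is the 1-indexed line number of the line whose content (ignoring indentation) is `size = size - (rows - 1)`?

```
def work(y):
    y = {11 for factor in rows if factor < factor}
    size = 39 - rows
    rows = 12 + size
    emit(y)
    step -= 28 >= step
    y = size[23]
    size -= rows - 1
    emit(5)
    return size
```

11

Transformed code:
def work(y):
    y = set()
    for factor in rows:
        if factor < factor:
            y.add(11)
    size = 39 - rows
    rows = 12 + size
    emit(y)
    step = step - (28 >= step)
    y = size[23]
    size = size - (rows - 1)
    emit(5)
    return size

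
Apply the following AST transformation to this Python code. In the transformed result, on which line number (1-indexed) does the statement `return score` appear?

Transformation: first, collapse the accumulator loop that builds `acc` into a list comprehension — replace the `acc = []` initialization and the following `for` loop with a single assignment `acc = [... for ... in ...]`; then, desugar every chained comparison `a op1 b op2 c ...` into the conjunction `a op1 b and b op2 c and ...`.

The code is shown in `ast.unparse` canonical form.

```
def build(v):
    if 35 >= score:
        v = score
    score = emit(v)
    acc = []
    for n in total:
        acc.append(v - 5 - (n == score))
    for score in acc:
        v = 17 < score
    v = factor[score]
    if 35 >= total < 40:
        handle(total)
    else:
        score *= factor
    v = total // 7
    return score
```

14

Transformed code:
def build(v):
    if 35 >= score:
        v = score
    score = emit(v)
    acc = [v - 5 - (n == score) for n in total]
    for score in acc:
        v = 17 < score
    v = factor[score]
    if 35 >= total and total < 40:
        handle(total)
    else:
        score *= factor
    v = total // 7
    return score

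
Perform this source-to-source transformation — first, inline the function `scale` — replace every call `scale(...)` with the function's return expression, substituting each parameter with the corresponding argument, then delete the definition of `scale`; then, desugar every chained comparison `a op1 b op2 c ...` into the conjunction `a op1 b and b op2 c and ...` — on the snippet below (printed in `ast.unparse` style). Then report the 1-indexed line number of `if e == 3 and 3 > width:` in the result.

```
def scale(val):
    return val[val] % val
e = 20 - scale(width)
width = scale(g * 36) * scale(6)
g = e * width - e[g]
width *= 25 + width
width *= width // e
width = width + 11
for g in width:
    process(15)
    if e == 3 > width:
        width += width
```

Transformed code:
e = 20 - width[width] % width
width = (g * 36)[g * 36] % (g * 36) * (6[6] % 6)
g = e * width - e[g]
width *= 25 + width
width *= width // e
width = width + 11
for g in width:
    process(15)
    if e == 3 and 3 > width:
        width += width

9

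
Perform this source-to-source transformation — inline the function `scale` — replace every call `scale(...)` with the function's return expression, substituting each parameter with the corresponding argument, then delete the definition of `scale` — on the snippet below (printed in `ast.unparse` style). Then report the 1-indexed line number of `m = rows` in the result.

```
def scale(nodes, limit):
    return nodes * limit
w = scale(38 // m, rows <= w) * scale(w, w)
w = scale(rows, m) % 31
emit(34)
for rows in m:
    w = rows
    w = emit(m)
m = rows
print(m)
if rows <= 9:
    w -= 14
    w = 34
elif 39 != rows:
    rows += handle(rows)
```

Transformed code:
w = 38 // m * (rows <= w) * (w * w)
w = rows * m % 31
emit(34)
for rows in m:
    w = rows
    w = emit(m)
m = rows
print(m)
if rows <= 9:
    w -= 14
    w = 34
elif 39 != rows:
    rows += handle(rows)

7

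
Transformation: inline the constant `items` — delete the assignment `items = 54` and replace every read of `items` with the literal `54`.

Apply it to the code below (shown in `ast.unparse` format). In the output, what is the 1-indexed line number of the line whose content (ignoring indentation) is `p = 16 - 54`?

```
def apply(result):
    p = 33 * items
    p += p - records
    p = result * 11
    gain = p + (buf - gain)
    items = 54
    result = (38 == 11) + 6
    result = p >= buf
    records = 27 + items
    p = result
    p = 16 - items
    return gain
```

10

Transformed code:
def apply(result):
    p = 33 * 54
    p += p - records
    p = result * 11
    gain = p + (buf - gain)
    result = (38 == 11) + 6
    result = p >= buf
    records = 27 + 54
    p = result
    p = 16 - 54
    return gain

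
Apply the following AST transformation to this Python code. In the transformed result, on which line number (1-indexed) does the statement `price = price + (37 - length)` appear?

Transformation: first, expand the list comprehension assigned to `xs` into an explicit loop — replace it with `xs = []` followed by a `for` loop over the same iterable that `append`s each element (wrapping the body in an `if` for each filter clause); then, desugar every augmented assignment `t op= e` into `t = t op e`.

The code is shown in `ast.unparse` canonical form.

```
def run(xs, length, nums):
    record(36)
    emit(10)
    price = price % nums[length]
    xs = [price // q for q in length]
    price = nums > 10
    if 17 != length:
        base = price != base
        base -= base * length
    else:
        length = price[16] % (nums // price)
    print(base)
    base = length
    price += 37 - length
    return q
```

16

Transformed code:
def run(xs, length, nums):
    record(36)
    emit(10)
    price = price % nums[length]
    xs = []
    for q in length:
        xs.append(price // q)
    price = nums > 10
    if 17 != length:
        base = price != base
        base = base - base * length
    else:
        length = price[16] % (nums // price)
    print(base)
    base = length
    price = price + (37 - length)
    return q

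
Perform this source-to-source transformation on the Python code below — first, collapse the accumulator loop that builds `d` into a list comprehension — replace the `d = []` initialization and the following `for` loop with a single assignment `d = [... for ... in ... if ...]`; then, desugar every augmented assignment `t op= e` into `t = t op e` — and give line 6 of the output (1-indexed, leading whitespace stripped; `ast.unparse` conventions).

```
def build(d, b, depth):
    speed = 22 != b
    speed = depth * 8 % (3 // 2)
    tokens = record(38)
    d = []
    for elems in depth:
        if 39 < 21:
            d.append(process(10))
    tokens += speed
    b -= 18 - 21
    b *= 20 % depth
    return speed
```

tokens = tokens + speed

Transformed code:
def build(d, b, depth):
    speed = 22 != b
    speed = depth * 8 % (3 // 2)
    tokens = record(38)
    d = [process(10) for elems in depth if 39 < 21]
    tokens = tokens + speed
    b = b - (18 - 21)
    b = b * (20 % depth)
    return speed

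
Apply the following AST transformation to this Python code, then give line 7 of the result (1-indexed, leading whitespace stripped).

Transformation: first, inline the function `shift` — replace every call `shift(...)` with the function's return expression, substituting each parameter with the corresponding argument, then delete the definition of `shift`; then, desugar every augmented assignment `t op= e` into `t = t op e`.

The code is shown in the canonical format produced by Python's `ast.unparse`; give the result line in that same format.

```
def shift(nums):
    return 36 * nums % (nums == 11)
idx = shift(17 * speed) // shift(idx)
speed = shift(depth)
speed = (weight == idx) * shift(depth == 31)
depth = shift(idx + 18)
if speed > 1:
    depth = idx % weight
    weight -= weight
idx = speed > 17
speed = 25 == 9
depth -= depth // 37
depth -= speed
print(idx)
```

weight = weight - weight

Transformed code:
idx = 36 * (17 * speed) % (17 * speed == 11) // (36 * idx % (idx == 11))
speed = 36 * depth % (depth == 11)
speed = (weight == idx) * (36 * (depth == 31) % ((depth == 31) == 11))
depth = 36 * (idx + 18) % (idx + 18 == 11)
if speed > 1:
    depth = idx % weight
    weight = weight - weight
idx = speed > 17
speed = 25 == 9
depth = depth - depth // 37
depth = depth - speed
print(idx)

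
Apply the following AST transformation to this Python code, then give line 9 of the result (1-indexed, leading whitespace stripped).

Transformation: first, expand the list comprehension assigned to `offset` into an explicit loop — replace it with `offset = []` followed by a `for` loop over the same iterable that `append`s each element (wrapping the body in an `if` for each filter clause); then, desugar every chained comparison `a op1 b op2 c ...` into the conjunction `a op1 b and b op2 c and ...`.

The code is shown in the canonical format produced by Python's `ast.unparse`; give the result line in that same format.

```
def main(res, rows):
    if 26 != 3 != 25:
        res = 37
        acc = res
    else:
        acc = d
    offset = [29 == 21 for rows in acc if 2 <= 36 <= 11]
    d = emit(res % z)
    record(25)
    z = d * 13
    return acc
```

Transformed code:
def main(res, rows):
    if 26 != 3 and 3 != 25:
        res = 37
        acc = res
    else:
        acc = d
    offset = []
    for rows in acc:
        if 2 <= 36 and 36 <= 11:
            offset.append(29 == 21)
    d = emit(res % z)
    record(25)
    z = d * 13
    return acc

if 2 <= 36 and 36 <= 11:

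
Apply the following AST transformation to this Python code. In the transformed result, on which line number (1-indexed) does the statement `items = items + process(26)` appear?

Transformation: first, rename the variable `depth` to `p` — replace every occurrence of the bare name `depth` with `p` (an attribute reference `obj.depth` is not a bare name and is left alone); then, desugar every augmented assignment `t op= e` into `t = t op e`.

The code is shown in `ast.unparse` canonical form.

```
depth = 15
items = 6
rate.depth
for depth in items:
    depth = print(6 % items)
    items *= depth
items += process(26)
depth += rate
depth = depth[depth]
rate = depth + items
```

Transformed code:
p = 15
items = 6
rate.depth
for p in items:
    p = print(6 % items)
    items = items * p
items = items + process(26)
p = p + rate
p = p[p]
rate = p + items

7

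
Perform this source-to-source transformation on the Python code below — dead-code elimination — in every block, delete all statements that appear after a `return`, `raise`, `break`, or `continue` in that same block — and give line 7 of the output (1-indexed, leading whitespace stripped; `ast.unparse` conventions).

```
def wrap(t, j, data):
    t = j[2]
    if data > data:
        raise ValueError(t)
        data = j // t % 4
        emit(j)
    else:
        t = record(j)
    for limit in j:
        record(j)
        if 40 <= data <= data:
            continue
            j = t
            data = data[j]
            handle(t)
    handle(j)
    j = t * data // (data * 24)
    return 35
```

Transformed code:
def wrap(t, j, data):
    t = j[2]
    if data > data:
        raise ValueError(t)
    else:
        t = record(j)
    for limit in j:
        record(j)
        if 40 <= data <= data:
            continue
    handle(j)
    j = t * data // (data * 24)
    return 35

for limit in j:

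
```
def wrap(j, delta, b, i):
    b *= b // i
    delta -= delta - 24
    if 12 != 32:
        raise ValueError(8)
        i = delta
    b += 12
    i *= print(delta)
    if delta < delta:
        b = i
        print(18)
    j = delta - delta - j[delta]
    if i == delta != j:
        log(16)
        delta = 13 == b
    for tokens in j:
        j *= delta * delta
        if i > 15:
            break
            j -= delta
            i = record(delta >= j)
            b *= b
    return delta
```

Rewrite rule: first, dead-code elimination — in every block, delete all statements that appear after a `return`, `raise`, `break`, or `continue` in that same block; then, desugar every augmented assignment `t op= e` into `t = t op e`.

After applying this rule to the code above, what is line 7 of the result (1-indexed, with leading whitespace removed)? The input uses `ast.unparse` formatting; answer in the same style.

Transformed code:
def wrap(j, delta, b, i):
    b = b * (b // i)
    delta = delta - (delta - 24)
    if 12 != 32:
        raise ValueError(8)
    b = b + 12
    i = i * print(delta)
    if delta < delta:
        b = i
        print(18)
    j = delta - delta - j[delta]
    if i == delta != j:
        log(16)
        delta = 13 == b
    for tokens in j:
        j = j * (delta * delta)
        if i > 15:
            break
    return delta

i = i * print(delta)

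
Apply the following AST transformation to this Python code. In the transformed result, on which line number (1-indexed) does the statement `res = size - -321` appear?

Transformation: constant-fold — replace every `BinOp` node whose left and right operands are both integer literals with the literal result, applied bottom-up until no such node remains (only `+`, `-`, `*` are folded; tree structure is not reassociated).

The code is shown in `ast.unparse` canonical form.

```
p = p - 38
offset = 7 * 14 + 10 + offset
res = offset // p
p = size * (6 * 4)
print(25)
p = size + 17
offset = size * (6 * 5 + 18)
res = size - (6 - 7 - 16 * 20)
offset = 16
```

8

Transformed code:
p = p - 38
offset = 108 + offset
res = offset // p
p = size * 24
print(25)
p = size + 17
offset = size * 48
res = size - -321
offset = 16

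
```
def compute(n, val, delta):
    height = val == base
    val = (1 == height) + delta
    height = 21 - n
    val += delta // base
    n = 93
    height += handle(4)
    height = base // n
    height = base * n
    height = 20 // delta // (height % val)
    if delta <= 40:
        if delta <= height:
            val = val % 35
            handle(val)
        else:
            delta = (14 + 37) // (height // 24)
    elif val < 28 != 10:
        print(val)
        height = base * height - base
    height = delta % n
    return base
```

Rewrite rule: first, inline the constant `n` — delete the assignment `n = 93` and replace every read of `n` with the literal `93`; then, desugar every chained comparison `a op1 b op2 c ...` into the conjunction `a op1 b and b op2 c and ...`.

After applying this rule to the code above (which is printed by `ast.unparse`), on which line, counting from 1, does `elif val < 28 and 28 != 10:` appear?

16

Transformed code:
def compute(n, val, delta):
    height = val == base
    val = (1 == height) + delta
    height = 21 - 93
    val += delta // base
    height += handle(4)
    height = base // 93
    height = base * 93
    height = 20 // delta // (height % val)
    if delta <= 40:
        if delta <= height:
            val = val % 35
            handle(val)
        else:
            delta = (14 + 37) // (height // 24)
    elif val < 28 and 28 != 10:
        print(val)
        height = base * height - base
    height = delta % 93
    return base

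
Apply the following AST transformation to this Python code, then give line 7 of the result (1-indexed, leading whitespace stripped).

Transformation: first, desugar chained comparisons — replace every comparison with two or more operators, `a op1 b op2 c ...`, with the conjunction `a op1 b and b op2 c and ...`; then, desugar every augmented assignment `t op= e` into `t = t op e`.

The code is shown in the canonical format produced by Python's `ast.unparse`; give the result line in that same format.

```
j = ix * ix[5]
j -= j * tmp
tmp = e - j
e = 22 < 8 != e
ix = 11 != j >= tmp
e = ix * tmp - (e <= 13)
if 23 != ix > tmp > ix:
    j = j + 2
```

Transformed code:
j = ix * ix[5]
j = j - j * tmp
tmp = e - j
e = 22 < 8 and 8 != e
ix = 11 != j and j >= tmp
e = ix * tmp - (e <= 13)
if 23 != ix and ix > tmp and (tmp > ix):
    j = j + 2

if 23 != ix and ix > tmp and (tmp > ix):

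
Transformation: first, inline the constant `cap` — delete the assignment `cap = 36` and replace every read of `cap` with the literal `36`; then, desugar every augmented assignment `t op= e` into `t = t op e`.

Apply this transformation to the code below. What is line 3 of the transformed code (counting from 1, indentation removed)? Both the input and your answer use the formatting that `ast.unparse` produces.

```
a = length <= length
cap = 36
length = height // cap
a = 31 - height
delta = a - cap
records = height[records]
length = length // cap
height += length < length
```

a = 31 - height

Transformed code:
a = length <= length
length = height // 36
a = 31 - height
delta = a - 36
records = height[records]
length = length // 36
height = height + (length < length)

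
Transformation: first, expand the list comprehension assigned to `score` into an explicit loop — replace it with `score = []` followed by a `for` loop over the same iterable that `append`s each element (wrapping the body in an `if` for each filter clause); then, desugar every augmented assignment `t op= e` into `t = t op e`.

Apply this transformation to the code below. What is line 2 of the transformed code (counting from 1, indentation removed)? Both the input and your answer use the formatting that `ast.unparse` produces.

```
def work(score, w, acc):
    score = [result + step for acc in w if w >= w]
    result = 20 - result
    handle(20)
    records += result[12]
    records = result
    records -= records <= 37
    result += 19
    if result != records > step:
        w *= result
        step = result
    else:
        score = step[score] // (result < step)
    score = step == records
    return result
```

Transformed code:
def work(score, w, acc):
    score = []
    for acc in w:
        if w >= w:
            score.append(result + step)
    result = 20 - result
    handle(20)
    records = records + result[12]
    records = result
    records = records - (records <= 37)
    result = result + 19
    if result != records > step:
        w = w * result
        step = result
    else:
        score = step[score] // (result < step)
    score = step == records
    return result

score = []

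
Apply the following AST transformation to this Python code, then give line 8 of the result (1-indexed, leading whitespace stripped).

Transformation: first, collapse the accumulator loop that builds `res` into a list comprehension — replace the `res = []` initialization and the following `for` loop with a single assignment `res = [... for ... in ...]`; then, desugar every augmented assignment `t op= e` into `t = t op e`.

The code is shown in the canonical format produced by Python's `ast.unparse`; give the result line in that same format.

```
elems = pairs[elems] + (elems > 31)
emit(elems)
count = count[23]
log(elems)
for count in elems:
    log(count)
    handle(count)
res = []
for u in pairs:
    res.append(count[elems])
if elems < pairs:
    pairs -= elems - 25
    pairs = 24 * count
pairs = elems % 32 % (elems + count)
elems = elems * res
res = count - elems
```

Transformed code:
elems = pairs[elems] + (elems > 31)
emit(elems)
count = count[23]
log(elems)
for count in elems:
    log(count)
    handle(count)
res = [count[elems] for u in pairs]
if elems < pairs:
    pairs = pairs - (elems - 25)
    pairs = 24 * count
pairs = elems % 32 % (elems + count)
elems = elems * res
res = count - elems

res = [count[elems] for u in pairs]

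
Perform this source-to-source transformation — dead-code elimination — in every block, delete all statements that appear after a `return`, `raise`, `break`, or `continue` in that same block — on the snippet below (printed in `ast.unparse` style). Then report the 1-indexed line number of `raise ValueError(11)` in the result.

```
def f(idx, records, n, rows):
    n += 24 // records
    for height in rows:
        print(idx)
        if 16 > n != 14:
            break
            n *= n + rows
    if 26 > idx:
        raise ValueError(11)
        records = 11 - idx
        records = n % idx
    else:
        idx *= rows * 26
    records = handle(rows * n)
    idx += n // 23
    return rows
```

Transformed code:
def f(idx, records, n, rows):
    n += 24 // records
    for height in rows:
        print(idx)
        if 16 > n != 14:
            break
    if 26 > idx:
        raise ValueError(11)
    else:
        idx *= rows * 26
    records = handle(rows * n)
    idx += n // 23
    return rows

8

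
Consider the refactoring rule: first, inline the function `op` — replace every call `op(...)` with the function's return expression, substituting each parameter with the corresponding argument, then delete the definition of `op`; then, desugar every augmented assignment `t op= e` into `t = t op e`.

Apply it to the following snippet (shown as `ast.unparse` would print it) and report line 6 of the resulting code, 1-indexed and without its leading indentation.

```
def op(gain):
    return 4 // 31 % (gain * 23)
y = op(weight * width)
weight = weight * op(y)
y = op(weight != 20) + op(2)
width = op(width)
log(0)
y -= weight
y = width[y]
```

y = y - weight

Transformed code:
y = 4 // 31 % (weight * width * 23)
weight = weight * (4 // 31 % (y * 23))
y = 4 // 31 % ((weight != 20) * 23) + 4 // 31 % (2 * 23)
width = 4 // 31 % (width * 23)
log(0)
y = y - weight
y = width[y]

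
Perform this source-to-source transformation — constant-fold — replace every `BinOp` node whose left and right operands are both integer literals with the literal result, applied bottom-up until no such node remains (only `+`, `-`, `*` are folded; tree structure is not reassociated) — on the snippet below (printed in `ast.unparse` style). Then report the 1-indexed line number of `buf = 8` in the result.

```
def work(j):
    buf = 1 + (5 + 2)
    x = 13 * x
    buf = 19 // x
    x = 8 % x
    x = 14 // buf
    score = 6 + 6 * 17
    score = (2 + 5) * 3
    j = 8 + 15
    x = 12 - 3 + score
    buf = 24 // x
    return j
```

2

Transformed code:
def work(j):
    buf = 8
    x = 13 * x
    buf = 19 // x
    x = 8 % x
    x = 14 // buf
    score = 108
    score = 21
    j = 23
    x = 9 + score
    buf = 24 // x
    return j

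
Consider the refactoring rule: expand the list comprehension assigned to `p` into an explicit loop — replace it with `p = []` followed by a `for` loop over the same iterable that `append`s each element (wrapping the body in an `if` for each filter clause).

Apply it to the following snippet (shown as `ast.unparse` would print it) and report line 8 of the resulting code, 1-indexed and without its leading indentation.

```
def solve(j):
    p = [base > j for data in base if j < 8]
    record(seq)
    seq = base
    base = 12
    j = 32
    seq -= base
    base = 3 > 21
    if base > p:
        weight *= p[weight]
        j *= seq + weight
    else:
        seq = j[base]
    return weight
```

Transformed code:
def solve(j):
    p = []
    for data in base:
        if j < 8:
            p.append(base > j)
    record(seq)
    seq = base
    base = 12
    j = 32
    seq -= base
    base = 3 > 21
    if base > p:
        weight *= p[weight]
        j *= seq + weight
    else:
        seq = j[base]
    return weight

base = 12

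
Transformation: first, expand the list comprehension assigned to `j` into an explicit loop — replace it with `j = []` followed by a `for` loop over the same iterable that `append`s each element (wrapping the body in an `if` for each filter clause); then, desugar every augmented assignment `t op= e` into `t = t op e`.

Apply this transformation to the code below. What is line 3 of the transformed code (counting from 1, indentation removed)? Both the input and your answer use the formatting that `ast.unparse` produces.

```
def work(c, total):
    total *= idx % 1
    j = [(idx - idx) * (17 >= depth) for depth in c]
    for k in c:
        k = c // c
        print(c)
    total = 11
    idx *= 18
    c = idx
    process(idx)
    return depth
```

j = []

Transformed code:
def work(c, total):
    total = total * (idx % 1)
    j = []
    for depth in c:
        j.append((idx - idx) * (17 >= depth))
    for k in c:
        k = c // c
        print(c)
    total = 11
    idx = idx * 18
    c = idx
    process(idx)
    return depth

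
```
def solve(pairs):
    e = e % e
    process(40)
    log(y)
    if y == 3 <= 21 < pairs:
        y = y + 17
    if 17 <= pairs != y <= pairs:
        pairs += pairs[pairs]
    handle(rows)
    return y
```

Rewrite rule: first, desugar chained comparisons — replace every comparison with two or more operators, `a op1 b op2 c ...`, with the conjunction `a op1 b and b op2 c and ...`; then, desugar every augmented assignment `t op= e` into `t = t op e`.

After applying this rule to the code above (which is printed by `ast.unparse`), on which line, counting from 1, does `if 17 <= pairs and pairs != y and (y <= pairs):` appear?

7

Transformed code:
def solve(pairs):
    e = e % e
    process(40)
    log(y)
    if y == 3 and 3 <= 21 and (21 < pairs):
        y = y + 17
    if 17 <= pairs and pairs != y and (y <= pairs):
        pairs = pairs + pairs[pairs]
    handle(rows)
    return y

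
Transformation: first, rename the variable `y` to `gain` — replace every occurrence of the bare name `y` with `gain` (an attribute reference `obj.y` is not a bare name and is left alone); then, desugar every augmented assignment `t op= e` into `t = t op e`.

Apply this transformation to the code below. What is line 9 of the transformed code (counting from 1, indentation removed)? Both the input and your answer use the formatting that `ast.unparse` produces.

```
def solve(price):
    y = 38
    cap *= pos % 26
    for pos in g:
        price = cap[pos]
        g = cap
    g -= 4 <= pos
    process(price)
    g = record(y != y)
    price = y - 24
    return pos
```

Transformed code:
def solve(price):
    gain = 38
    cap = cap * (pos % 26)
    for pos in g:
        price = cap[pos]
        g = cap
    g = g - (4 <= pos)
    process(price)
    g = record(gain != gain)
    price = gain - 24
    return pos

g = record(gain != gain)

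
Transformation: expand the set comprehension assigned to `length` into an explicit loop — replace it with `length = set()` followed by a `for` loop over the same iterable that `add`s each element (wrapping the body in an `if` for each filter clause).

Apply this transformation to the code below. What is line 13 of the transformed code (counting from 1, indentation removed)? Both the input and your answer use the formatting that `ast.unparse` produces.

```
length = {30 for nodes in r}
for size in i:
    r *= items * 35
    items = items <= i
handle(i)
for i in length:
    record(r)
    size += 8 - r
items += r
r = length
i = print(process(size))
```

i = print(process(size))

Transformed code:
length = set()
for nodes in r:
    length.add(30)
for size in i:
    r *= items * 35
    items = items <= i
handle(i)
for i in length:
    record(r)
    size += 8 - r
items += r
r = length
i = print(process(size))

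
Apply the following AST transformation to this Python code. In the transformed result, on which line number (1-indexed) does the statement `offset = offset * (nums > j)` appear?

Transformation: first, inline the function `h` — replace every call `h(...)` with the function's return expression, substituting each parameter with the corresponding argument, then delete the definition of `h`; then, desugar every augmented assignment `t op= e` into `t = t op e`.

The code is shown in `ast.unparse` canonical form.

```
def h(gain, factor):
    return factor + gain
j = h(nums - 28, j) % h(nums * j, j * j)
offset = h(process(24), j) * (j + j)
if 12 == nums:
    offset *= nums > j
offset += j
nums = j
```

Transformed code:
j = (j + (nums - 28)) % (j * j + nums * j)
offset = (j + process(24)) * (j + j)
if 12 == nums:
    offset = offset * (nums > j)
offset = offset + j
nums = j

4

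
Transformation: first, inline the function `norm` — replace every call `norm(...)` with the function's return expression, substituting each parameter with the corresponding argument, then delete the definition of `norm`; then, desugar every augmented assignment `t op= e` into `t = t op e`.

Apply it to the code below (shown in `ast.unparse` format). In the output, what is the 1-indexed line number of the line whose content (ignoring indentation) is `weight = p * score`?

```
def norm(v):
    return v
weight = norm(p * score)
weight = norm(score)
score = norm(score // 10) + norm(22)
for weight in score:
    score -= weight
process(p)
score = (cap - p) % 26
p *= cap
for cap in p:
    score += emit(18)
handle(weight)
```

Transformed code:
weight = p * score
weight = score
score = score // 10 + 22
for weight in score:
    score = score - weight
process(p)
score = (cap - p) % 26
p = p * cap
for cap in p:
    score = score + emit(18)
handle(weight)

1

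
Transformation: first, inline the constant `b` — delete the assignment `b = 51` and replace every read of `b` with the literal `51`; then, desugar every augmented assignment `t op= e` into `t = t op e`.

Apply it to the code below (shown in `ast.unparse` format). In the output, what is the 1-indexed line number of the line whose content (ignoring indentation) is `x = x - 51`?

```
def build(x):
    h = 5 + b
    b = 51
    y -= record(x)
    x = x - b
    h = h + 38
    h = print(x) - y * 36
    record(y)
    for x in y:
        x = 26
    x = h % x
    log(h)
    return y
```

Transformed code:
def build(x):
    h = 5 + 51
    y = y - record(x)
    x = x - 51
    h = h + 38
    h = print(x) - y * 36
    record(y)
    for x in y:
        x = 26
    x = h % x
    log(h)
    return y

4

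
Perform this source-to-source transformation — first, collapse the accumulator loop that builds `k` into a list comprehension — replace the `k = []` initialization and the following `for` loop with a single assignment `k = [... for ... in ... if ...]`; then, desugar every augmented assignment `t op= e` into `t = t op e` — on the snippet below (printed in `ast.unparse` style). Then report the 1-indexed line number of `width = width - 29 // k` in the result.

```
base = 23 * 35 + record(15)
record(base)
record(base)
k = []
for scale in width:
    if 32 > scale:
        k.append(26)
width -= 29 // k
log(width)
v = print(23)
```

5

Transformed code:
base = 23 * 35 + record(15)
record(base)
record(base)
k = [26 for scale in width if 32 > scale]
width = width - 29 // k
log(width)
v = print(23)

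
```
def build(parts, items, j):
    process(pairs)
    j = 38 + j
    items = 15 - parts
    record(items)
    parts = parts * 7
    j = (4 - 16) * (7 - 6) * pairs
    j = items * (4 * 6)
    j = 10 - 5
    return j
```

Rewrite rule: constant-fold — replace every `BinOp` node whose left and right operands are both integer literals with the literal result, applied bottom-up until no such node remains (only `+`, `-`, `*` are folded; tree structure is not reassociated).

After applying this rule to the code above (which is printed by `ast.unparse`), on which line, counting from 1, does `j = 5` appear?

9

Transformed code:
def build(parts, items, j):
    process(pairs)
    j = 38 + j
    items = 15 - parts
    record(items)
    parts = parts * 7
    j = -12 * pairs
    j = items * 24
    j = 5
    return j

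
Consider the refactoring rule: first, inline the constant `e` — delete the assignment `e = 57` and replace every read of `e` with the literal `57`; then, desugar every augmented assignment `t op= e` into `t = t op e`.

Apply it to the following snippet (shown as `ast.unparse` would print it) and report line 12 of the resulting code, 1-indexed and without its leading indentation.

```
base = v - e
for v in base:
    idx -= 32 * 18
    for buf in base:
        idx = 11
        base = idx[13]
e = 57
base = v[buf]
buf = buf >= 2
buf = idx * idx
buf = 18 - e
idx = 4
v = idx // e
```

v = idx // 57

Transformed code:
base = v - 57
for v in base:
    idx = idx - 32 * 18
    for buf in base:
        idx = 11
        base = idx[13]
base = v[buf]
buf = buf >= 2
buf = idx * idx
buf = 18 - 57
idx = 4
v = idx // 57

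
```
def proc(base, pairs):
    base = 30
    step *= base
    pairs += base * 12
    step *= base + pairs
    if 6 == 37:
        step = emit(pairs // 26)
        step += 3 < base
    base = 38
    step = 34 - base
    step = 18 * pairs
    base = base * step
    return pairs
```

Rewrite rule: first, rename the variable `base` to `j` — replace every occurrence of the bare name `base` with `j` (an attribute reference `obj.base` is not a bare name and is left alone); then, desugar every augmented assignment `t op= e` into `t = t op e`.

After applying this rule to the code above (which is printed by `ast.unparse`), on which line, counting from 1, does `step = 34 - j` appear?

Transformed code:
def proc(j, pairs):
    j = 30
    step = step * j
    pairs = pairs + j * 12
    step = step * (j + pairs)
    if 6 == 37:
        step = emit(pairs // 26)
        step = step + (3 < j)
    j = 38
    step = 34 - j
    step = 18 * pairs
    j = j * step
    return pairs

10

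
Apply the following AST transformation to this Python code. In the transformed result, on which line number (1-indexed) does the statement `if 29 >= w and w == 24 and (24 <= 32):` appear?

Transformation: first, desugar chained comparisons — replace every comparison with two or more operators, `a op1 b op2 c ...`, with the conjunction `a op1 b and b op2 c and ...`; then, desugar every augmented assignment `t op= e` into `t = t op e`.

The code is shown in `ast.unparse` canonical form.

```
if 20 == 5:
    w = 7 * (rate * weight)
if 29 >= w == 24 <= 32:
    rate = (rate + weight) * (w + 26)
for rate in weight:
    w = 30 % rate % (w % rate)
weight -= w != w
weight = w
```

Transformed code:
if 20 == 5:
    w = 7 * (rate * weight)
if 29 >= w and w == 24 and (24 <= 32):
    rate = (rate + weight) * (w + 26)
for rate in weight:
    w = 30 % rate % (w % rate)
weight = weight - (w != w)
weight = w

3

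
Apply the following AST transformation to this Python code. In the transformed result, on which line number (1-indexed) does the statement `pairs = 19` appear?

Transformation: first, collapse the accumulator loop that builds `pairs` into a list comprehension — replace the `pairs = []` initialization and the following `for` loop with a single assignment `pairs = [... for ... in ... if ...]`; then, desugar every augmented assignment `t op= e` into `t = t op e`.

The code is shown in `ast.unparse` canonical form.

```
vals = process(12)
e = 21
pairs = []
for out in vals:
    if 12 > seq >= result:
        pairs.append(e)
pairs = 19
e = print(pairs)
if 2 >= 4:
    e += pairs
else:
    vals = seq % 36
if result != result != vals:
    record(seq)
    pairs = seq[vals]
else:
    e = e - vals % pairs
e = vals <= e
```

Transformed code:
vals = process(12)
e = 21
pairs = [e for out in vals if 12 > seq >= result]
pairs = 19
e = print(pairs)
if 2 >= 4:
    e = e + pairs
else:
    vals = seq % 36
if result != result != vals:
    record(seq)
    pairs = seq[vals]
else:
    e = e - vals % pairs
e = vals <= e

4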